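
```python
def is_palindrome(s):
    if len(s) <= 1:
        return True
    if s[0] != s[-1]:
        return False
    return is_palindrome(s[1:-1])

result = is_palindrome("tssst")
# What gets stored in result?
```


is_palindrome("tssst")
"tssst": s[0]='t' == s[-1]='t' -> is_palindrome("sss")
"sss": s[0]='s' == s[-1]='s' -> is_palindrome("s")
"s": len <= 1 -> True
= True


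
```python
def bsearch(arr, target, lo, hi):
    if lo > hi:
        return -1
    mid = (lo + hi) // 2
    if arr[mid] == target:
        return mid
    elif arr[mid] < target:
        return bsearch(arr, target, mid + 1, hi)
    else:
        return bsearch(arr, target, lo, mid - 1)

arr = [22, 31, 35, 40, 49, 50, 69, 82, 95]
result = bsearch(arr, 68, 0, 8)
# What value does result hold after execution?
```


bsearch(arr, 68, 0, 8)
lo=0, hi=8, mid=4, arr[mid]=49
49 < 68, search right half
lo=5, hi=8, mid=6, arr[mid]=69
69 > 68, search left half
lo=5, hi=5, mid=5, arr[mid]=50
50 < 68, search right half
lo > hi, target not found, return -1
= -1


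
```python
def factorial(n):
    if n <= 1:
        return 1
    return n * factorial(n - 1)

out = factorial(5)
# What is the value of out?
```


factorial(5)
= 5 * factorial(4)
= 5 * 4 * factorial(3)
= 5 * 4 * 3 * factorial(2)
= 5 * 4 * 3 * 2 * factorial(1)
= 5 * 4 * 3 * 2 * 1
= 120


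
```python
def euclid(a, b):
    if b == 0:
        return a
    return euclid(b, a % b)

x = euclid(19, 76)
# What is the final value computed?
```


euclid(19, 76)
= euclid(76, 19 % 76) = euclid(76, 19)
= euclid(19, 76 % 19) = euclid(19, 0)
b == 0, return a = 19


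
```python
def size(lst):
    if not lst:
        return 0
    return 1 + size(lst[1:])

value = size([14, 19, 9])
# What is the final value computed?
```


size([14, 19, 9])
= 1 + size([19, 9])
= 1 + 1 + size([9])
= 1 + 1 + 1 + size([])
= 1 + 1 + 1 + 0
= 3


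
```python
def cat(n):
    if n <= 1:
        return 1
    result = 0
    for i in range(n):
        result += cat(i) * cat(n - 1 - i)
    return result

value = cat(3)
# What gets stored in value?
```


cat(3)
= sum of cat(i) * cat(3-1-i) for i in 0..2
First compute sub-values bottom-up:
  cat(0) = 1, cat(1) = 1
  cat(2) = 1*1 + 1*1 = 2
Now cat(3):
  cat(0)*cat(2) = 1*2 = 2
  cat(1)*cat(1) = 1*1 = 1
  cat(2)*cat(0) = 2*1 = 2
= 2 + 1 + 2
= 5


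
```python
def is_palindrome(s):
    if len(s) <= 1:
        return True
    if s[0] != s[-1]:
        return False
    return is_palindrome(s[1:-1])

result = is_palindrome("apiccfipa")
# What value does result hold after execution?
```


is_palindrome("apiccfipa")
"apiccfipa": s[0]='a' == s[-1]='a' -> is_palindrome("piccfip")
"piccfip": s[0]='p' == s[-1]='p' -> is_palindrome("iccfi")
"iccfi": s[0]='i' == s[-1]='i' -> is_palindrome("ccf")
"ccf": s[0]='c' != s[-1]='f' -> False
= False


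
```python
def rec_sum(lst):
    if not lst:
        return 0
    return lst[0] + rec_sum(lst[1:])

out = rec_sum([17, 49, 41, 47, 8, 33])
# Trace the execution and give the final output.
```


rec_sum([17, 49, 41, 47, 8, 33])
= 17 + rec_sum([49, 41, 47, 8, 33])
= 17 + 49 + rec_sum([41, 47, 8, 33])
= 17 + 49 + 41 + rec_sum([47, 8, 33])
= 17 + 49 + 41 + 47 + rec_sum([8, 33])
= 17 + 49 + 41 + 47 + 8 + rec_sum([33])
= 17 + 49 + 41 + 47 + 8 + 33 + rec_sum([])
= 17 + 49 + 41 + 47 + 8 + 33 + 0
= 195


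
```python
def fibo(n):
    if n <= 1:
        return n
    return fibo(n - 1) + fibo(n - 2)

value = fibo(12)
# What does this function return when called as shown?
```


fibo(12)
= fibo(11) + fibo(10)
= (fibo(10) + fibo(9)) + fibo(10)
Computing bottom-up: fibo(0)=0, fibo(1)=1, fibo(2)=1, fibo(3)=2, fibo(4)=3, fibo(5)=5, fibo(6)=8, fibo(7)=13, fibo(8)=21, fibo(9)=34, fibo(10)=55, fibo(11)=89, fibo(12)=144
= 144


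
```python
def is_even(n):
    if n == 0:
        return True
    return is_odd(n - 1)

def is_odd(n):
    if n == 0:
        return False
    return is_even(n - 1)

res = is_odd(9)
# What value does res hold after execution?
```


is_odd(9)
= is_even(8)
= is_odd(7)
= is_even(6)
= is_odd(5)
= is_even(4)
= is_odd(3)
= is_even(2)
= is_odd(1)
= is_even(0)
n == 0: return True
= True


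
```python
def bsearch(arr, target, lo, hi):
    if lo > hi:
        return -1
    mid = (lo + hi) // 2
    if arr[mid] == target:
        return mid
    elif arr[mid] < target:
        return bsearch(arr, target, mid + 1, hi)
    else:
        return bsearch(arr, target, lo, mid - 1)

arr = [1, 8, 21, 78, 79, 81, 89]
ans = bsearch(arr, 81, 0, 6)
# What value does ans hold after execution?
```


bsearch(arr, 81, 0, 6)
lo=0, hi=6, mid=3, arr[mid]=78
78 < 81, search right half
lo=4, hi=6, mid=5, arr[mid]=81
arr[5] == 81, found at index 5
= 5


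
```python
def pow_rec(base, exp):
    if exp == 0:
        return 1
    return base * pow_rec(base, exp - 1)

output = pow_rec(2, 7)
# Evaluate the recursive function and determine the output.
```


pow_rec(2, 7)
= 2 * pow_rec(2, 6)
= 2 * 2 * pow_rec(2, 5)
= 2 * 2 * 2 * pow_rec(2, 4)
= 2 * 2 * 2 * 2 * pow_rec(2, 3)
= 2 * 2 * 2 * 2 * 2 * pow_rec(2, 2)
= 2 * 2 * 2 * 2 * 2 * 2 * pow_rec(2, 1)
= 2 * 2 * 2 * 2 * 2 * 2 * 2 * pow_rec(2, 0)
= 2 * 2 * 2 * 2 * 2 * 2 * 2 * 1
= 128


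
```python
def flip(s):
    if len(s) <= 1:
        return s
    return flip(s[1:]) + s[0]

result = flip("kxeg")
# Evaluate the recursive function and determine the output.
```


flip("kxeg")
= flip("xeg") + "k"
= flip("eg") + "x" + "k"
= flip("g") + "e" + "x" + "k"
= "g" + "e" + "x" + "k"
= "gexk"


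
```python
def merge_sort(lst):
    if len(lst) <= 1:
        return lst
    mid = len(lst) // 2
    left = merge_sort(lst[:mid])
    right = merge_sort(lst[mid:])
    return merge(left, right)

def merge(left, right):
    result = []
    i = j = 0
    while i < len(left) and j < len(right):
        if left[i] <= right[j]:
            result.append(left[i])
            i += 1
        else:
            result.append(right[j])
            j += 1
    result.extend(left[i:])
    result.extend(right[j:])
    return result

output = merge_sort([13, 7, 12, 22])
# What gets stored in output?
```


merge_sort([13, 7, 12, 22])
Split into [13, 7] and [12, 22]
Left sorted: [7, 13]
Right sorted: [12, 22]
Merge [7, 13] and [12, 22]
= [7, 12, 13, 22]


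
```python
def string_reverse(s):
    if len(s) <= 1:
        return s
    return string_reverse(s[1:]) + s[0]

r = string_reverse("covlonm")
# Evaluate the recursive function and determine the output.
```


string_reverse("covlonm")
= string_reverse("ovlonm") + "c"
= string_reverse("vlonm") + "o" + "c"
= string_reverse("lonm") + "v" + "o" + "c"
= string_reverse("onm") + "l" + "v" + "o" + "c"
= string_reverse("nm") + "o" + "l" + "v" + "o" + "c"
= string_reverse("m") + "n" + "o" + "l" + "v" + "o" + "c"
= "m" + "n" + "o" + "l" + "v" + "o" + "c"
= "mnolvoc"


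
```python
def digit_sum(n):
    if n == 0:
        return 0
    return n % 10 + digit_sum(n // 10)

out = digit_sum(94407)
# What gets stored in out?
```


digit_sum(94407)
= 7 + digit_sum(9440)
= 7 + 0 + digit_sum(944)
= 7 + 0 + 4 + digit_sum(94)
= 7 + 0 + 4 + 4 + digit_sum(9)
= 7 + 0 + 4 + 4 + 9 + digit_sum(0)
= 7 + 0 + 4 + 4 + 9 + 0
= 24


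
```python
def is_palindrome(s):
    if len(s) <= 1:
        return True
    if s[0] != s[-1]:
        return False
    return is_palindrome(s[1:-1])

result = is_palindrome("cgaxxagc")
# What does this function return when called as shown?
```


is_palindrome("cgaxxagc")
"cgaxxagc": s[0]='c' == s[-1]='c' -> is_palindrome("gaxxag")
"gaxxag": s[0]='g' == s[-1]='g' -> is_palindrome("axxa")
"axxa": s[0]='a' == s[-1]='a' -> is_palindrome("xx")
"xx": s[0]='x' == s[-1]='x' -> is_palindrome("")
"": len <= 1 -> True
= True


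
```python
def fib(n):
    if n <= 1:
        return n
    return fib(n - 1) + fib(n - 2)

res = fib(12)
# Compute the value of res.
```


fib(12)
= fib(11) + fib(10)
= (fib(10) + fib(9)) + fib(10)
Computing bottom-up: fib(0)=0, fib(1)=1, fib(2)=1, fib(3)=2, fib(4)=3, fib(5)=5, fib(6)=8, fib(7)=13, fib(8)=21, fib(9)=34, fib(10)=55, fib(11)=89, fib(12)=144
= 144


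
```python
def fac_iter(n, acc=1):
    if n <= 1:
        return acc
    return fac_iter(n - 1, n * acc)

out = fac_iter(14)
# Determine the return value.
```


fac_iter(14, 1)
= fac_iter(13, 14 * 1) = fac_iter(13, 14)
= fac_iter(12, 13 * 14) = fac_iter(12, 182)
= fac_iter(11, 12 * 182) = fac_iter(11, 2184)
= fac_iter(10, 11 * 2184) = fac_iter(10, 24024)
= fac_iter(9, 10 * 24024) = fac_iter(9, 240240)
= fac_iter(8, 9 * 240240) = fac_iter(8, 2162160)
= fac_iter(7, 8 * 2162160) = fac_iter(7, 17297280)
= fac_iter(6, 7 * 17297280) = fac_iter(6, 121080960)
= fac_iter(5, 6 * 121080960) = fac_iter(5, 726485760)
= fac_iter(4, 5 * 726485760) = fac_iter(4, 3632428800)
= fac_iter(3, 4 * 3632428800) = fac_iter(3, 14529715200)
= fac_iter(2, 3 * 14529715200) = fac_iter(2, 43589145600)
= fac_iter(1, 2 * 43589145600) = fac_iter(1, 87178291200)
n <= 1, return acc = 87178291200


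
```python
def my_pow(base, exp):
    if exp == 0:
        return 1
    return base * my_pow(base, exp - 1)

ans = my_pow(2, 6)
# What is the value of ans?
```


my_pow(2, 6)
= 2 * my_pow(2, 5)
= 2 * 2 * my_pow(2, 4)
= 2 * 2 * 2 * my_pow(2, 3)
= 2 * 2 * 2 * 2 * my_pow(2, 2)
= 2 * 2 * 2 * 2 * 2 * my_pow(2, 1)
= 2 * 2 * 2 * 2 * 2 * 2 * my_pow(2, 0)
= 2 * 2 * 2 * 2 * 2 * 2 * 1
= 64


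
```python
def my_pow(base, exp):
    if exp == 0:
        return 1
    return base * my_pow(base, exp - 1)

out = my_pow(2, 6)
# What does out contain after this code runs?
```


my_pow(2, 6)
= 2 * my_pow(2, 5)
= 2 * 2 * my_pow(2, 4)
= 2 * 2 * 2 * my_pow(2, 3)
= 2 * 2 * 2 * 2 * my_pow(2, 2)
= 2 * 2 * 2 * 2 * 2 * my_pow(2, 1)
= 2 * 2 * 2 * 2 * 2 * 2 * my_pow(2, 0)
= 2 * 2 * 2 * 2 * 2 * 2 * 1
= 64


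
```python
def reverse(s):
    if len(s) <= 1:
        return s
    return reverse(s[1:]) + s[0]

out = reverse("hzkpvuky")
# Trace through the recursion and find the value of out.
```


reverse("hzkpvuky")
= reverse("zkpvuky") + "h"
= reverse("kpvuky") + "z" + "h"
= reverse("pvuky") + "k" + "z" + "h"
= reverse("vuky") + "p" + "k" + "z" + "h"
= reverse("uky") + "v" + "p" + "k" + "z" + "h"
= reverse("ky") + "u" + "v" + "p" + "k" + "z" + "h"
= reverse("y") + "k" + "u" + "v" + "p" + "k" + "z" + "h"
= "y" + "k" + "u" + "v" + "p" + "k" + "z" + "h"
= "ykuvpkzh"


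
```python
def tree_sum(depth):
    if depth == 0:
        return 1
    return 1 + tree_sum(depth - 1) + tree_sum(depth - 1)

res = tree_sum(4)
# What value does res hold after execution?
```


tree_sum(4)
= 1 + tree_sum(3) + tree_sum(3)
= 1 + 2 * tree_sum(3)
tree_sum(k) = 2^(k+1) - 1
tree_sum(0) = 1
tree_sum(1) = 3
tree_sum(2) = 7
tree_sum(3) = 15
tree_sum(4) = 31
tree_sum(4) = 2^5 - 1 = 31


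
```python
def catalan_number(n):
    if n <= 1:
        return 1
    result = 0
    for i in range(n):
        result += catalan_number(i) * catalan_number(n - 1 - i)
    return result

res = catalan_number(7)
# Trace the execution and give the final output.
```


catalan_number(7)
= sum of catalan_number(i) * catalan_number(7-1-i) for i in 0..6
First compute sub-values bottom-up:
  catalan_number(0) = 1, catalan_number(1) = 1
  catalan_number(2) = 1*1 + 1*1 = 2
  catalan_number(3) = 1*2 + 1*1 + 2*1 = 5
  catalan_number(4) = 1*5 + 1*2 + 2*1 + 5*1 = 14
  catalan_number(5) = 1*14 + 1*5 + 2*2 + 5*1 + 14*1 = 42
  catalan_number(6) = 1*42 + 1*14 + 2*5 + 5*2 + 14*1 + 42*1 = 132
Now catalan_number(7):
  catalan_number(0)*catalan_number(6) = 1*132 = 132
  catalan_number(1)*catalan_number(5) = 1*42 = 42
  catalan_number(2)*catalan_number(4) = 2*14 = 28
  catalan_number(3)*catalan_number(3) = 5*5 = 25
  catalan_number(4)*catalan_number(2) = 14*2 = 28
  catalan_number(5)*catalan_number(1) = 42*1 = 42
  catalan_number(6)*catalan_number(0) = 132*1 = 132
= 132 + 42 + 28 + 25 + 28 + 42 + 132
= 429


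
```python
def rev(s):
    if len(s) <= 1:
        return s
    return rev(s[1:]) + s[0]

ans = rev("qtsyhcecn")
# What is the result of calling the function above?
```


rev("qtsyhcecn")
= rev("tsyhcecn") + "q"
= rev("syhcecn") + "t" + "q"
= rev("yhcecn") + "s" + "t" + "q"
= rev("hcecn") + "y" + "s" + "t" + "q"
= rev("cecn") + "h" + "y" + "s" + "t" + "q"
= rev("ecn") + "c" + "h" + "y" + "s" + "t" + "q"
= rev("cn") + "e" + "c" + "h" + "y" + "s" + "t" + "q"
= rev("n") + "c" + "e" + "c" + "h" + "y" + "s" + "t" + "q"
= "n" + "c" + "e" + "c" + "h" + "y" + "s" + "t" + "q"
= "ncechystq"


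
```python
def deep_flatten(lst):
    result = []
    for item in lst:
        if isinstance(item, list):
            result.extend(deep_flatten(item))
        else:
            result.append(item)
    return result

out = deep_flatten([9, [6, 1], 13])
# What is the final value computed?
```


deep_flatten([9, [6, 1], 13])
Processing each element:
  9 is not a list -> append 9
  [6, 1] is a list -> deep_flatten recursively -> [6, 1]
  13 is not a list -> append 13
= [9, 6, 1, 13]


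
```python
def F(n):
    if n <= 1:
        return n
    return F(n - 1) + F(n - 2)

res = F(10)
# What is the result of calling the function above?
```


F(10)
= F(9) + F(8)
= (F(8) + F(7)) + F(8)
Computing bottom-up: F(0)=0, F(1)=1, F(2)=1, F(3)=2, F(4)=3, F(5)=5, F(6)=8, F(7)=13, F(8)=21, F(9)=34, F(10)=55
= 55


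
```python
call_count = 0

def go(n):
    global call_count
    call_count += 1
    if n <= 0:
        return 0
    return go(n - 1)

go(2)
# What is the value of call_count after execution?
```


go(2) calls go(1) calls ... calls go(0)
Total calls: 2 + 1 (for base case) = 3


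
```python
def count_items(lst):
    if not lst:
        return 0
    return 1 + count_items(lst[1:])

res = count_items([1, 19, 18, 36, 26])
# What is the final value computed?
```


count_items([1, 19, 18, 36, 26])
= 1 + count_items([19, 18, 36, 26])
= 1 + 1 + count_items([18, 36, 26])
= 1 + 1 + 1 + count_items([36, 26])
= 1 + 1 + 1 + 1 + count_items([26])
= 1 + 1 + 1 + 1 + 1 + count_items([])
= 1 + 1 + 1 + 1 + 1 + 0
= 5


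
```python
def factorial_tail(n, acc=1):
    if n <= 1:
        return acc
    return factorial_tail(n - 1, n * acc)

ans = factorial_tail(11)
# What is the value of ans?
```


factorial_tail(11, 1)
= factorial_tail(10, 11 * 1) = factorial_tail(10, 11)
= factorial_tail(9, 10 * 11) = factorial_tail(9, 110)
= factorial_tail(8, 9 * 110) = factorial_tail(8, 990)
= factorial_tail(7, 8 * 990) = factorial_tail(7, 7920)
= factorial_tail(6, 7 * 7920) = factorial_tail(6, 55440)
= factorial_tail(5, 6 * 55440) = factorial_tail(5, 332640)
= factorial_tail(4, 5 * 332640) = factorial_tail(4, 1663200)
= factorial_tail(3, 4 * 1663200) = factorial_tail(3, 6652800)
= factorial_tail(2, 3 * 6652800) = factorial_tail(2, 19958400)
= factorial_tail(1, 2 * 19958400) = factorial_tail(1, 39916800)
n <= 1, return acc = 39916800


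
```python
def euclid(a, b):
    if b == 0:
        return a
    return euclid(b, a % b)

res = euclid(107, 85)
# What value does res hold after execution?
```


euclid(107, 85)
= euclid(85, 107 % 85) = euclid(85, 22)
= euclid(22, 85 % 22) = euclid(22, 19)
= euclid(19, 22 % 19) = euclid(19, 3)
= euclid(3, 19 % 3) = euclid(3, 1)
= euclid(1, 3 % 1) = euclid(1, 0)
b == 0, return a = 1


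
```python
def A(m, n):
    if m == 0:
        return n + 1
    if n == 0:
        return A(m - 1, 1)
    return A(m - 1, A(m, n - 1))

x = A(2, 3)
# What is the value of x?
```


A(2, 3)
= A(1, A(2, 2))
First compute A(2, 2) = 7
= A(1, 7)
= 9


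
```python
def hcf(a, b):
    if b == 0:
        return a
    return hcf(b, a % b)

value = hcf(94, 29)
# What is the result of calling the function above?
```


hcf(94, 29)
= hcf(29, 94 % 29) = hcf(29, 7)
= hcf(7, 29 % 7) = hcf(7, 1)
= hcf(1, 7 % 1) = hcf(1, 0)
b == 0, return a = 1


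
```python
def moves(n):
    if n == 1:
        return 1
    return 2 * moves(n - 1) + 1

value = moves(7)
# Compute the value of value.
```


moves(7)
= 2 * moves(6) + 1
= 2 * (2 * moves(5) + 1) + 1
= 2 * (2 * (2 * moves(4) + 1) + 1) + 1
= 2 * (2 * (2 * (2 * moves(3) + 1) + 1) + 1) + 1
= 2 * (2 * (2 * (2 * (2 * moves(2) + 1) + 1) + 1) + 1) + 1
= 2 * (2 * (2 * (2 * (2 * (2 * moves(1) + 1) + 1) + 1) + 1) + 1) + 1
Now compute bottom-up:
moves(1) = 1
moves(2) = 2 * 1 + 1 = 3
moves(3) = 2 * 3 + 1 = 7
moves(4) = 2 * 7 + 1 = 15
moves(5) = 2 * 15 + 1 = 31
moves(6) = 2 * 31 + 1 = 63
moves(7) = 2 * 63 + 1 = 127
= 127


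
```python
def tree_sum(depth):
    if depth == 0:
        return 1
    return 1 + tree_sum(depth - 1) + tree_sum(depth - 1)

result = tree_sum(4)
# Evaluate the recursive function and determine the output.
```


tree_sum(4)
= 1 + tree_sum(3) + tree_sum(3)
= 1 + 2 * tree_sum(3)
tree_sum(k) = 2^(k+1) - 1
tree_sum(0) = 1
tree_sum(1) = 3
tree_sum(2) = 7
tree_sum(3) = 15
tree_sum(4) = 31
tree_sum(4) = 2^5 - 1 = 31


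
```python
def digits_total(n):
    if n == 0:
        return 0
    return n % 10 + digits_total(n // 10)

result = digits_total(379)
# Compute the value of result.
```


digits_total(379)
= 9 + digits_total(37)
= 9 + 7 + digits_total(3)
= 9 + 7 + 3 + digits_total(0)
= 9 + 7 + 3 + 0
= 19


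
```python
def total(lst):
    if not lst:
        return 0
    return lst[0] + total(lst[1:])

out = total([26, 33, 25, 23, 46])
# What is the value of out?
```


total([26, 33, 25, 23, 46])
= 26 + total([33, 25, 23, 46])
= 26 + 33 + total([25, 23, 46])
= 26 + 33 + 25 + total([23, 46])
= 26 + 33 + 25 + 23 + total([46])
= 26 + 33 + 25 + 23 + 46 + total([])
= 26 + 33 + 25 + 23 + 46 + 0
= 153


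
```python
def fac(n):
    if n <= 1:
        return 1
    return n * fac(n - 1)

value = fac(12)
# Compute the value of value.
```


fac(12)
= 12 * fac(11)
= 12 * 11 * fac(10)
= 12 * 11 * 10 * fac(9)
= 12 * 11 * 10 * 9 * fac(8)
= 12 * 11 * 10 * 9 * 8 * fac(7)
= 12 * 11 * 10 * 9 * 8 * 7 * fac(6)
= 12 * 11 * 10 * 9 * 8 * 7 * 6 * fac(5)
= 12 * 11 * 10 * 9 * 8 * 7 * 6 * 5 * fac(4)
= 12 * 11 * 10 * 9 * 8 * 7 * 6 * 5 * 4 * fac(3)
= 12 * 11 * 10 * 9 * 8 * 7 * 6 * 5 * 4 * 3 * fac(2)
= 12 * 11 * 10 * 9 * 8 * 7 * 6 * 5 * 4 * 3 * 2 * fac(1)
= 12 * 11 * 10 * 9 * 8 * 7 * 6 * 5 * 4 * 3 * 2 * 1
= 479001600


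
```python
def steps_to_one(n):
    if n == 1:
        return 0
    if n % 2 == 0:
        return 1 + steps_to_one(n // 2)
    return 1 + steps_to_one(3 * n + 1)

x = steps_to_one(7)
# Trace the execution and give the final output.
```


steps_to_one(7)
7 is odd -> 3*7+1 = 22 -> steps_to_one(22)
22 is even -> steps_to_one(11)
11 is odd -> 3*11+1 = 34 -> steps_to_one(34)
34 is even -> steps_to_one(17)
17 is odd -> 3*17+1 = 52 -> steps_to_one(52)
52 is even -> steps_to_one(26)
26 is even -> steps_to_one(13)
13 is odd -> 3*13+1 = 40 -> steps_to_one(40)
40 is even -> steps_to_one(20)
20 is even -> steps_to_one(10)
10 is even -> steps_to_one(5)
5 is odd -> 3*5+1 = 16 -> steps_to_one(16)
16 is even -> steps_to_one(8)
8 is even -> steps_to_one(4)
4 is even -> steps_to_one(2)
2 is even -> steps_to_one(1)
Reached 1 after 16 steps
= 16


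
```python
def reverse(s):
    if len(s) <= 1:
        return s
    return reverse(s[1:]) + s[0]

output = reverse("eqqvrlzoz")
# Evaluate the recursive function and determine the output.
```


reverse("eqqvrlzoz")
= reverse("qqvrlzoz") + "e"
= reverse("qvrlzoz") + "q" + "e"
= reverse("vrlzoz") + "q" + "q" + "e"
= reverse("rlzoz") + "v" + "q" + "q" + "e"
= reverse("lzoz") + "r" + "v" + "q" + "q" + "e"
= reverse("zoz") + "l" + "r" + "v" + "q" + "q" + "e"
= reverse("oz") + "z" + "l" + "r" + "v" + "q" + "q" + "e"
= reverse("z") + "o" + "z" + "l" + "r" + "v" + "q" + "q" + "e"
= "z" + "o" + "z" + "l" + "r" + "v" + "q" + "q" + "e"
= "zozlrvqqe"


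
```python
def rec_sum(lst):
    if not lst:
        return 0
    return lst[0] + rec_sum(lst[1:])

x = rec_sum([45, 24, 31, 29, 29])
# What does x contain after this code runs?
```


rec_sum([45, 24, 31, 29, 29])
= 45 + rec_sum([24, 31, 29, 29])
= 45 + 24 + rec_sum([31, 29, 29])
= 45 + 24 + 31 + rec_sum([29, 29])
= 45 + 24 + 31 + 29 + rec_sum([29])
= 45 + 24 + 31 + 29 + 29 + rec_sum([])
= 45 + 24 + 31 + 29 + 29 + 0
= 158


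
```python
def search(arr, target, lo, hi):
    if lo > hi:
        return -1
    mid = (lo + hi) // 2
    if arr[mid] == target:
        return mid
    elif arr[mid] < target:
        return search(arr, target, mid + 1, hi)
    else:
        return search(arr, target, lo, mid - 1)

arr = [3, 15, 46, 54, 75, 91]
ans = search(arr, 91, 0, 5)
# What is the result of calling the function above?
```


search(arr, 91, 0, 5)
lo=0, hi=5, mid=2, arr[mid]=46
46 < 91, search right half
lo=3, hi=5, mid=4, arr[mid]=75
75 < 91, search right half
lo=5, hi=5, mid=5, arr[mid]=91
arr[5] == 91, found at index 5
= 5


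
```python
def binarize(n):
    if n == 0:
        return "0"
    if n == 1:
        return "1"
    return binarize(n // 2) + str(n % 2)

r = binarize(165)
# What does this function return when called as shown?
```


binarize(165)
= binarize(82) + "1"
= binarize(41) + "0" + "1"
= binarize(20) + "1" + "0" + "1"
= binarize(10) + "0" + "1" + "0" + "1"
= binarize(5) + "0" + "0" + "1" + "0" + "1"
= binarize(2) + "1" + "0" + "0" + "1" + "0" + "1"
= binarize(1) + "0" + "1" + "0" + "0" + "1" + "0" + "1"
= "1" + "0" + "1" + "0" + "0" + "1" + "0" + "1"
= "10100101"


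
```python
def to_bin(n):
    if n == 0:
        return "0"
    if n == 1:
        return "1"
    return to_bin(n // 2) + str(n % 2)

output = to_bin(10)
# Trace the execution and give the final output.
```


to_bin(10)
= to_bin(5) + "0"
= to_bin(2) + "1" + "0"
= to_bin(1) + "0" + "1" + "0"
= "1" + "0" + "1" + "0"
= "1010"


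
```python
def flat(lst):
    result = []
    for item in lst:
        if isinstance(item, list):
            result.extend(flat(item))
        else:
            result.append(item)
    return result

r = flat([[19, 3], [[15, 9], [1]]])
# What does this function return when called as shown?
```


flat([[19, 3], [[15, 9], [1]]])
Processing each element:
  [19, 3] is a list -> flat recursively -> [19, 3]
  [[15, 9], [1]] is a list -> flat recursively -> [15, 9, 1]
= [19, 3, 15, 9, 1]


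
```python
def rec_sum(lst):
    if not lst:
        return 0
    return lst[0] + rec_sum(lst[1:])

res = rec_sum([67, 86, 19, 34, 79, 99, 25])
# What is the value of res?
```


rec_sum([67, 86, 19, 34, 79, 99, 25])
= 67 + rec_sum([86, 19, 34, 79, 99, 25])
= 67 + 86 + rec_sum([19, 34, 79, 99, 25])
= 67 + 86 + 19 + rec_sum([34, 79, 99, 25])
= 67 + 86 + 19 + 34 + rec_sum([79, 99, 25])
= 67 + 86 + 19 + 34 + 79 + rec_sum([99, 25])
= 67 + 86 + 19 + 34 + 79 + 99 + rec_sum([25])
= 67 + 86 + 19 + 34 + 79 + 99 + 25 + rec_sum([])
= 67 + 86 + 19 + 34 + 79 + 99 + 25 + 0
= 409


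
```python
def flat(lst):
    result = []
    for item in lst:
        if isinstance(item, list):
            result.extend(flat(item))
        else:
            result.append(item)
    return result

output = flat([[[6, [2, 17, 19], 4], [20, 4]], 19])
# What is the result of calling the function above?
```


flat([[[6, [2, 17, 19], 4], [20, 4]], 19])
Processing each element:
  [[6, [2, 17, 19], 4], [20, 4]] is a list -> flat recursively -> [6, 2, 17, 19, 4, 20, 4]
  19 is not a list -> append 19
= [6, 2, 17, 19, 4, 20, 4, 19]


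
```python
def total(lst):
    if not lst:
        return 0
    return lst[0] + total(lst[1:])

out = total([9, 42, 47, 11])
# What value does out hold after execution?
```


total([9, 42, 47, 11])
= 9 + total([42, 47, 11])
= 9 + 42 + total([47, 11])
= 9 + 42 + 47 + total([11])
= 9 + 42 + 47 + 11 + total([])
= 9 + 42 + 47 + 11 + 0
= 109


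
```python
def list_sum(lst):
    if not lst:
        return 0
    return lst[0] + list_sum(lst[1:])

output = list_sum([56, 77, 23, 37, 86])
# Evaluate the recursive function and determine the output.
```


list_sum([56, 77, 23, 37, 86])
= 56 + list_sum([77, 23, 37, 86])
= 56 + 77 + list_sum([23, 37, 86])
= 56 + 77 + 23 + list_sum([37, 86])
= 56 + 77 + 23 + 37 + list_sum([86])
= 56 + 77 + 23 + 37 + 86 + list_sum([])
= 56 + 77 + 23 + 37 + 86 + 0
= 279


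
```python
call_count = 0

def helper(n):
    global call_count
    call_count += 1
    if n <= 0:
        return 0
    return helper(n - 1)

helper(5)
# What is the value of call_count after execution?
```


helper(5) calls helper(4) calls ... calls helper(0)
Total calls: 5 + 1 (for base case) = 6


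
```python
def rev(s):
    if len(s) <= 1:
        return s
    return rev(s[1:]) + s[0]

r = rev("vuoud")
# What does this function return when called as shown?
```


rev("vuoud")
= rev("uoud") + "v"
= rev("oud") + "u" + "v"
= rev("ud") + "o" + "u" + "v"
= rev("d") + "u" + "o" + "u" + "v"
= "d" + "u" + "o" + "u" + "v"
= "duouv"


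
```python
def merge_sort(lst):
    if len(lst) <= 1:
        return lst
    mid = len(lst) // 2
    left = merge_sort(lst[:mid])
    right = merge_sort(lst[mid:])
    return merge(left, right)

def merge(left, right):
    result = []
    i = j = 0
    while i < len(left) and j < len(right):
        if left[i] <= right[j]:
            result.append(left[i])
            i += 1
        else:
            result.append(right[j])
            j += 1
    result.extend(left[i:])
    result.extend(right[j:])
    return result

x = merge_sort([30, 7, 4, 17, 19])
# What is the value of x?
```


merge_sort([30, 7, 4, 17, 19])
Split into [30, 7] and [4, 17, 19]
Left sorted: [7, 30]
Right sorted: [4, 17, 19]
Merge [7, 30] and [4, 17, 19]
= [4, 7, 17, 19, 30]


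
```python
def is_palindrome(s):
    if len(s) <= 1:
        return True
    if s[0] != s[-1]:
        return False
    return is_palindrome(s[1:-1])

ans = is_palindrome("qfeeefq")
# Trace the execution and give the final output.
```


is_palindrome("qfeeefq")
"qfeeefq": s[0]='q' == s[-1]='q' -> is_palindrome("feeef")
"feeef": s[0]='f' == s[-1]='f' -> is_palindrome("eee")
"eee": s[0]='e' == s[-1]='e' -> is_palindrome("e")
"e": len <= 1 -> True
= True


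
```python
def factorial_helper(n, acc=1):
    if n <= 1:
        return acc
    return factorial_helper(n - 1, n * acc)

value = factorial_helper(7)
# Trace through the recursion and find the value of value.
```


factorial_helper(7, 1)
= factorial_helper(6, 7 * 1) = factorial_helper(6, 7)
= factorial_helper(5, 6 * 7) = factorial_helper(5, 42)
= factorial_helper(4, 5 * 42) = factorial_helper(4, 210)
= factorial_helper(3, 4 * 210) = factorial_helper(3, 840)
= factorial_helper(2, 3 * 840) = factorial_helper(2, 2520)
= factorial_helper(1, 2 * 2520) = factorial_helper(1, 5040)
n <= 1, return acc = 5040


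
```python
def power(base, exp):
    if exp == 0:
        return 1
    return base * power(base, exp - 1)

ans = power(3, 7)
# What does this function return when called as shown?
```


power(3, 7)
= 3 * power(3, 6)
= 3 * 3 * power(3, 5)
= 3 * 3 * 3 * power(3, 4)
= 3 * 3 * 3 * 3 * power(3, 3)
= 3 * 3 * 3 * 3 * 3 * power(3, 2)
= 3 * 3 * 3 * 3 * 3 * 3 * power(3, 1)
= 3 * 3 * 3 * 3 * 3 * 3 * 3 * power(3, 0)
= 3 * 3 * 3 * 3 * 3 * 3 * 3 * 1
= 2187


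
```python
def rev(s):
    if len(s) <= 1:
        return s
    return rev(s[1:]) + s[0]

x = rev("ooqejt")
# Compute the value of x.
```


rev("ooqejt")
= rev("oqejt") + "o"
= rev("qejt") + "o" + "o"
= rev("ejt") + "q" + "o" + "o"
= rev("jt") + "e" + "q" + "o" + "o"
= rev("t") + "j" + "e" + "q" + "o" + "o"
= "t" + "j" + "e" + "q" + "o" + "o"
= "tjeqoo"


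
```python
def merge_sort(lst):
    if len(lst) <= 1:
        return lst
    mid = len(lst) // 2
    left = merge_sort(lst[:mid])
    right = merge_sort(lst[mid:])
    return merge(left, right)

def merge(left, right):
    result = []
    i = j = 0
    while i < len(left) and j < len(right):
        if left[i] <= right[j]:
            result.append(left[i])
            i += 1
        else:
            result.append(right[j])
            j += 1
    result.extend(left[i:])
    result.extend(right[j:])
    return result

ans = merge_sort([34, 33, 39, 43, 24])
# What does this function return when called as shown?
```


merge_sort([34, 33, 39, 43, 24])
Split into [34, 33] and [39, 43, 24]
Left sorted: [33, 34]
Right sorted: [24, 39, 43]
Merge [33, 34] and [24, 39, 43]
= [24, 33, 34, 39, 43]


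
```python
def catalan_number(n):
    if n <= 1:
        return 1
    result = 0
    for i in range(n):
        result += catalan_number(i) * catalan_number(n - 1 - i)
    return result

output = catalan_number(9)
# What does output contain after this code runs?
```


catalan_number(9)
= sum of catalan_number(i) * catalan_number(9-1-i) for i in 0..8
First compute sub-values bottom-up:
  catalan_number(0) = 1, catalan_number(1) = 1
  catalan_number(2) = 1*1 + 1*1 = 2
  catalan_number(3) = 1*2 + 1*1 + 2*1 = 5
  catalan_number(4) = 1*5 + 1*2 + 2*1 + 5*1 = 14
  catalan_number(5) = 1*14 + 1*5 + 2*2 + 5*1 + 14*1 = 42
  catalan_number(6) = 1*42 + 1*14 + 2*5 + 5*2 + 14*1 + 42*1 = 132
  catalan_number(7) = 1*132 + 1*42 + 2*14 + 5*5 + 14*2 + 42*1 + 132*1 = 429
  catalan_number(8) = 1*429 + 1*132 + 2*42 + 5*14 + 14*5 + 42*2 + 132*1 + 429*1 = 1430
Now catalan_number(9):
  catalan_number(0)*catalan_number(8) = 1*1430 = 1430
  catalan_number(1)*catalan_number(7) = 1*429 = 429
  catalan_number(2)*catalan_number(6) = 2*132 = 264
  catalan_number(3)*catalan_number(5) = 5*42 = 210
  catalan_number(4)*catalan_number(4) = 14*14 = 196
  catalan_number(5)*catalan_number(3) = 42*5 = 210
  catalan_number(6)*catalan_number(2) = 132*2 = 264
  catalan_number(7)*catalan_number(1) = 429*1 = 429
  catalan_number(8)*catalan_number(0) = 1430*1 = 1430
= 1430 + 429 + 264 + 210 + 196 + 210 + 264 + 429 + 1430
= 4862


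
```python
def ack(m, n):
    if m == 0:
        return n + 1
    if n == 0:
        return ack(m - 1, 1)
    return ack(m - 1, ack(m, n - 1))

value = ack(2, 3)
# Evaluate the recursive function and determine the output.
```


ack(2, 3)
= ack(1, ack(2, 2))
First compute ack(2, 2) = 7
= ack(1, 7)
= 9


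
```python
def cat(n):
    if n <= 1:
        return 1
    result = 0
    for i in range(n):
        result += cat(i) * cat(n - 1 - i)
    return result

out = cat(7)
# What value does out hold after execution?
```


cat(7)
= sum of cat(i) * cat(7-1-i) for i in 0..6
First compute sub-values bottom-up:
  cat(0) = 1, cat(1) = 1
  cat(2) = 1*1 + 1*1 = 2
  cat(3) = 1*2 + 1*1 + 2*1 = 5
  cat(4) = 1*5 + 1*2 + 2*1 + 5*1 = 14
  cat(5) = 1*14 + 1*5 + 2*2 + 5*1 + 14*1 = 42
  cat(6) = 1*42 + 1*14 + 2*5 + 5*2 + 14*1 + 42*1 = 132
Now cat(7):
  cat(0)*cat(6) = 1*132 = 132
  cat(1)*cat(5) = 1*42 = 42
  cat(2)*cat(4) = 2*14 = 28
  cat(3)*cat(3) = 5*5 = 25
  cat(4)*cat(2) = 14*2 = 28
  cat(5)*cat(1) = 42*1 = 42
  cat(6)*cat(0) = 132*1 = 132
= 132 + 42 + 28 + 25 + 28 + 42 + 132
= 429


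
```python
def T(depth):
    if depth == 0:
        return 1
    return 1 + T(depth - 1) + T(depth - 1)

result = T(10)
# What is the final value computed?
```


T(10)
= 1 + T(9) + T(9)
= 1 + 2 * T(9)
T(k) = 2^(k+1) - 1
T(0) = 1
T(1) = 3
T(2) = 7
T(3) = 15
T(4) = 31
T(10) = 2^11 - 1 = 2047


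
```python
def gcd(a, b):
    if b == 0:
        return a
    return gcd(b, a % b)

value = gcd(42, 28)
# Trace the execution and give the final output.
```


gcd(42, 28)
= gcd(28, 42 % 28) = gcd(28, 14)
= gcd(14, 28 % 14) = gcd(14, 0)
b == 0, return a = 14


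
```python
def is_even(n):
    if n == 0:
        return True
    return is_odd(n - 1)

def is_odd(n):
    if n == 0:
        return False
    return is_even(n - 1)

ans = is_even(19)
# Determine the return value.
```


is_even(19)
= is_odd(18)
= is_even(17)
= is_odd(16)
= is_even(15)
= is_odd(14)
= is_even(13)
= is_odd(12)
= is_even(11)
= is_odd(10)
= is_even(9)
= is_odd(8)
= is_even(7)
= is_odd(6)
= is_even(5)
= is_odd(4)
= is_even(3)
= is_odd(2)
= is_even(1)
= is_odd(0)
n == 0: return False
= False


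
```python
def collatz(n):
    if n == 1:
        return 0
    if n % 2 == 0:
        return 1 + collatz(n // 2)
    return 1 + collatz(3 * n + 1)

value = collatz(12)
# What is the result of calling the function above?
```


collatz(12)
12 is even -> collatz(6)
6 is even -> collatz(3)
3 is odd -> 3*3+1 = 10 -> collatz(10)
10 is even -> collatz(5)
5 is odd -> 3*5+1 = 16 -> collatz(16)
16 is even -> collatz(8)
8 is even -> collatz(4)
4 is even -> collatz(2)
2 is even -> collatz(1)
Reached 1 after 9 steps
= 9


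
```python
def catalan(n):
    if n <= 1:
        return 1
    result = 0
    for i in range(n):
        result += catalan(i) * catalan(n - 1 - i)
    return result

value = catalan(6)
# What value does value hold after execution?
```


catalan(6)
= sum of catalan(i) * catalan(6-1-i) for i in 0..5
First compute sub-values bottom-up:
  catalan(0) = 1, catalan(1) = 1
  catalan(2) = 1*1 + 1*1 = 2
  catalan(3) = 1*2 + 1*1 + 2*1 = 5
  catalan(4) = 1*5 + 1*2 + 2*1 + 5*1 = 14
  catalan(5) = 1*14 + 1*5 + 2*2 + 5*1 + 14*1 = 42
Now catalan(6):
  catalan(0)*catalan(5) = 1*42 = 42
  catalan(1)*catalan(4) = 1*14 = 14
  catalan(2)*catalan(3) = 2*5 = 10
  catalan(3)*catalan(2) = 5*2 = 10
  catalan(4)*catalan(1) = 14*1 = 14
  catalan(5)*catalan(0) = 42*1 = 42
= 42 + 14 + 10 + 10 + 14 + 42
= 132


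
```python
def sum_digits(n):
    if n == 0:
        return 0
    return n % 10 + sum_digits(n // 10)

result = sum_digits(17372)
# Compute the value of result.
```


sum_digits(17372)
= 2 + sum_digits(1737)
= 2 + 7 + sum_digits(173)
= 2 + 7 + 3 + sum_digits(17)
= 2 + 7 + 3 + 7 + sum_digits(1)
= 2 + 7 + 3 + 7 + 1 + sum_digits(0)
= 2 + 7 + 3 + 7 + 1 + 0
= 20


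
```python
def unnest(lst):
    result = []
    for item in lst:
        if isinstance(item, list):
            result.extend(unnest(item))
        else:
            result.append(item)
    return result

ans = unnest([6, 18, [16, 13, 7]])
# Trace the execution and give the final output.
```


unnest([6, 18, [16, 13, 7]])
Processing each element:
  6 is not a list -> append 6
  18 is not a list -> append 18
  [16, 13, 7] is a list -> unnest recursively -> [16, 13, 7]
= [6, 18, 16, 13, 7]


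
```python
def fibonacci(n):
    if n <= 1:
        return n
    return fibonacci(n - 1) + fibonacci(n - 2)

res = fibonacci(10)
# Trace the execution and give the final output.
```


fibonacci(10)
= fibonacci(9) + fibonacci(8)
= (fibonacci(8) + fibonacci(7)) + fibonacci(8)
Computing bottom-up: fibonacci(0)=0, fibonacci(1)=1, fibonacci(2)=1, fibonacci(3)=2, fibonacci(4)=3, fibonacci(5)=5, fibonacci(6)=8, fibonacci(7)=13, fibonacci(8)=21, fibonacci(9)=34, fibonacci(10)=55
= 55


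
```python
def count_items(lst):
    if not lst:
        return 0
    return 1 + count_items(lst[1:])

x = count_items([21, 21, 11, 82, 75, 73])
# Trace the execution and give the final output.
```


count_items([21, 21, 11, 82, 75, 73])
= 1 + count_items([21, 11, 82, 75, 73])
= 1 + 1 + count_items([11, 82, 75, 73])
= 1 + 1 + 1 + count_items([82, 75, 73])
= 1 + 1 + 1 + 1 + count_items([75, 73])
= 1 + 1 + 1 + 1 + 1 + count_items([73])
= 1 + 1 + 1 + 1 + 1 + 1 + count_items([])
= 1 + 1 + 1 + 1 + 1 + 1 + 0
= 6


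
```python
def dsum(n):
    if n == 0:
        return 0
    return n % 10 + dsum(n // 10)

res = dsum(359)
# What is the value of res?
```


dsum(359)
= 9 + dsum(35)
= 9 + 5 + dsum(3)
= 9 + 5 + 3 + dsum(0)
= 9 + 5 + 3 + 0
= 17


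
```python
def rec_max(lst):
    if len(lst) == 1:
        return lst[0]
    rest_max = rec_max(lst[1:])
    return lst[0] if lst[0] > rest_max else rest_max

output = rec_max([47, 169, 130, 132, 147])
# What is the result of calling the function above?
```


rec_max([47, 169, 130, 132, 147])
= compare 47 with rec_max([169, 130, 132, 147])
= compare 169 with rec_max([130, 132, 147])
= compare 130 with rec_max([132, 147])
= compare 132 with rec_max([147])
Base: rec_max([147]) = 147
compare 132 with 147: max = 147
compare 130 with 147: max = 147
compare 169 with 147: max = 169
compare 47 with 169: max = 169
= 169


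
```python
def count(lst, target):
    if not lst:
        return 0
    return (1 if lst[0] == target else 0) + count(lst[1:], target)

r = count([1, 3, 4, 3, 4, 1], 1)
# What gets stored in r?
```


count([1, 3, 4, 3, 4, 1], 1)
lst[0]=1 == 1: 1 + count([3, 4, 3, 4, 1], 1)
lst[0]=3 != 1: 0 + count([4, 3, 4, 1], 1)
lst[0]=4 != 1: 0 + count([3, 4, 1], 1)
lst[0]=3 != 1: 0 + count([4, 1], 1)
lst[0]=4 != 1: 0 + count([1], 1)
lst[0]=1 == 1: 1 + count([], 1)
= 2


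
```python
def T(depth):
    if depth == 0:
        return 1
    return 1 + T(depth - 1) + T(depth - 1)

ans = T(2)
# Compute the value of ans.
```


T(2)
= 1 + T(1) + T(1)
= 1 + 2 * T(1)
T(k) = 2^(k+1) - 1
T(0) = 1
T(1) = 3
T(2) = 7
T(2) = 2^3 - 1 = 7


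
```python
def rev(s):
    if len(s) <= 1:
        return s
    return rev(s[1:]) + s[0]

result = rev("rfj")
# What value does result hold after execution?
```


rev("rfj")
= rev("fj") + "r"
= rev("j") + "f" + "r"
= "j" + "f" + "r"
= "jfr"


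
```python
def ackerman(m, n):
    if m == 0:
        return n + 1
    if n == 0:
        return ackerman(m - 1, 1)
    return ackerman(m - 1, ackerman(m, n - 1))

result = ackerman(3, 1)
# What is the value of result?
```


ackerman(3, 1)
= ackerman(2, ackerman(3, 0))
First compute ackerman(3, 0) = 5
= ackerman(2, 5)
= 13


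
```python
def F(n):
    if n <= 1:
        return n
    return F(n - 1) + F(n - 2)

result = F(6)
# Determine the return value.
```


F(6)
= F(5) + F(4)
= (F(4) + F(3)) + F(4)
Computing bottom-up: F(0)=0, F(1)=1, F(2)=1, F(3)=2, F(4)=3, F(5)=5, F(6)=8
= 8


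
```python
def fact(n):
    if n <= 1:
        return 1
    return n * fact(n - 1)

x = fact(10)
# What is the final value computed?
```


fact(10)
= 10 * fact(9)
= 10 * 9 * fact(8)
= 10 * 9 * 8 * fact(7)
= 10 * 9 * 8 * 7 * fact(6)
= 10 * 9 * 8 * 7 * 6 * fact(5)
= 10 * 9 * 8 * 7 * 6 * 5 * fact(4)
= 10 * 9 * 8 * 7 * 6 * 5 * 4 * fact(3)
= 10 * 9 * 8 * 7 * 6 * 5 * 4 * 3 * fact(2)
= 10 * 9 * 8 * 7 * 6 * 5 * 4 * 3 * 2 * fact(1)
= 10 * 9 * 8 * 7 * 6 * 5 * 4 * 3 * 2 * 1
= 3628800


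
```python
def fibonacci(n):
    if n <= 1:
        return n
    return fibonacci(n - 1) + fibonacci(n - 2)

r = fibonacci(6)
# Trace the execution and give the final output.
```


fibonacci(6)
= fibonacci(5) + fibonacci(4)
= (fibonacci(4) + fibonacci(3)) + fibonacci(4)
Computing bottom-up: fibonacci(0)=0, fibonacci(1)=1, fibonacci(2)=1, fibonacci(3)=2, fibonacci(4)=3, fibonacci(5)=5, fibonacci(6)=8
= 8


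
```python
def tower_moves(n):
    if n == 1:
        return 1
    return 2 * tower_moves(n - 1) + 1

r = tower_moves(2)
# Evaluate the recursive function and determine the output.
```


tower_moves(2)
= 2 * tower_moves(1) + 1
Now compute bottom-up:
tower_moves(1) = 1
tower_moves(2) = 2 * 1 + 1 = 3
= 3


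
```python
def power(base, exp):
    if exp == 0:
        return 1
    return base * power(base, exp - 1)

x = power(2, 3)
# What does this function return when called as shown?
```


power(2, 3)
= 2 * power(2, 2)
= 2 * 2 * power(2, 1)
= 2 * 2 * 2 * power(2, 0)
= 2 * 2 * 2 * 1
= 8


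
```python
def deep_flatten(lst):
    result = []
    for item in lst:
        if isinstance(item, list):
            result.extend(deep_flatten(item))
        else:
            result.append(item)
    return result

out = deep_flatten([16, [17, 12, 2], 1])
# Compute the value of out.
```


deep_flatten([16, [17, 12, 2], 1])
Processing each element:
  16 is not a list -> append 16
  [17, 12, 2] is a list -> deep_flatten recursively -> [17, 12, 2]
  1 is not a list -> append 1
= [16, 17, 12, 2, 1]


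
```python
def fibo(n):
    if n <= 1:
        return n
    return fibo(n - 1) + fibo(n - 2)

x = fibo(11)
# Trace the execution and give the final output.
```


fibo(11)
= fibo(10) + fibo(9)
= (fibo(9) + fibo(8)) + fibo(9)
Computing bottom-up: fibo(0)=0, fibo(1)=1, fibo(2)=1, fibo(3)=2, fibo(4)=3, fibo(5)=5, fibo(6)=8, fibo(7)=13, fibo(8)=21, fibo(9)=34, fibo(10)=55, fibo(11)=89
= 89


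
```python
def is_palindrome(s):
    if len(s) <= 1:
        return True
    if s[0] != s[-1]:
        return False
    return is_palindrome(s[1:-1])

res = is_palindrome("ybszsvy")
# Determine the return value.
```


is_palindrome("ybszsvy")
"ybszsvy": s[0]='y' == s[-1]='y' -> is_palindrome("bszsv")
"bszsv": s[0]='b' != s[-1]='v' -> False
= False


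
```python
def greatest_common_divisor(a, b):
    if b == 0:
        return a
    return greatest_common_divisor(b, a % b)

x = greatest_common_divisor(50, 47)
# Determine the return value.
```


greatest_common_divisor(50, 47)
= greatest_common_divisor(47, 50 % 47) = greatest_common_divisor(47, 3)
= greatest_common_divisor(3, 47 % 3) = greatest_common_divisor(3, 2)
= greatest_common_divisor(2, 3 % 2) = greatest_common_divisor(2, 1)
= greatest_common_divisor(1, 2 % 1) = greatest_common_divisor(1, 0)
b == 0, return a = 1
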